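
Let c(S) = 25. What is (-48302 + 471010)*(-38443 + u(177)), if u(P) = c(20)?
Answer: -16239595944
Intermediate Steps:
u(P) = 25
(-48302 + 471010)*(-38443 + u(177)) = (-48302 + 471010)*(-38443 + 25) = 422708*(-38418) = -16239595944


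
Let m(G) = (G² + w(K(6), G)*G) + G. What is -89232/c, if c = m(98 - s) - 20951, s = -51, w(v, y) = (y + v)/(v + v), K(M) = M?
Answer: -1070784/39883 ≈ -26.848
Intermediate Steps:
w(v, y) = (v + y)/(2*v) (w(v, y) = (v + y)/((2*v)) = (v + y)*(1/(2*v)) = (v + y)/(2*v))
m(G) = G + G² + G*(½ + G/12) (m(G) = (G² + ((½)*(6 + G)/6)*G) + G = (G² + ((½)*(⅙)*(6 + G))*G) + G = (G² + (½ + G/12)*G) + G = (G² + G*(½ + G/12)) + G = G + G² + G*(½ + G/12))
c = 39883/12 (c = (98 - 1*(-51))*(18 + 13*(98 - 1*(-51)))/12 - 20951 = (98 + 51)*(18 + 13*(98 + 51))/12 - 20951 = (1/12)*149*(18 + 13*149) - 20951 = (1/12)*149*(18 + 1937) - 20951 = (1/12)*149*1955 - 20951 = 291295/12 - 20951 = 39883/12 ≈ 3323.6)
-89232/c = -89232/39883/12 = -89232*12/39883 = -1070784/39883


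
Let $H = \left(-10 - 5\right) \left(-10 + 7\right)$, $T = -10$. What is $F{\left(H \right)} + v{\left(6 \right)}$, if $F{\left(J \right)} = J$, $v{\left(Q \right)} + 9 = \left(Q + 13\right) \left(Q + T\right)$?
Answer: $-40$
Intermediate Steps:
$v{\left(Q \right)} = -9 + \left(-10 + Q\right) \left(13 + Q\right)$ ($v{\left(Q \right)} = -9 + \left(Q + 13\right) \left(Q - 10\right) = -9 + \left(13 + Q\right) \left(-10 + Q\right) = -9 + \left(-10 + Q\right) \left(13 + Q\right)$)
$H = 45$ ($H = \left(-15\right) \left(-3\right) = 45$)
$F{\left(H \right)} + v{\left(6 \right)} = 45 + \left(-139 + 6^{2} + 3 \cdot 6\right) = 45 + \left(-139 + 36 + 18\right) = 45 - 85 = -40$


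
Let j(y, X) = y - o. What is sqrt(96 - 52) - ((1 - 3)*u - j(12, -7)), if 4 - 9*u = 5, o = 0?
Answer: 106/9 + 2*sqrt(11) ≈ 18.411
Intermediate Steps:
j(y, X) = y (j(y, X) = y - 1*0 = y + 0 = y)
u = -1/9 (u = 4/9 - 1/9*5 = 4/9 - 5/9 = -1/9 ≈ -0.11111)
sqrt(96 - 52) - ((1 - 3)*u - j(12, -7)) = sqrt(96 - 52) - ((1 - 3)*(-1/9) - 1*12) = sqrt(44) - (-2*(-1/9) - 12) = 2*sqrt(11) - (2/9 - 12) = 2*sqrt(11) - 1*(-106/9) = 2*sqrt(11) + 106/9 = 106/9 + 2*sqrt(11)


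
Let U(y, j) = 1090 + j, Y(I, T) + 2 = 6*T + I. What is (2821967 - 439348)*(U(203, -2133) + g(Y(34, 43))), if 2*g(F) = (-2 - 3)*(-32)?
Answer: -2294462097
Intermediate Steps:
Y(I, T) = -2 + I + 6*T (Y(I, T) = -2 + (6*T + I) = -2 + (I + 6*T) = -2 + I + 6*T)
g(F) = 80 (g(F) = ((-2 - 3)*(-32))/2 = (-5*(-32))/2 = (1/2)*160 = 80)
(2821967 - 439348)*(U(203, -2133) + g(Y(34, 43))) = (2821967 - 439348)*((1090 - 2133) + 80) = 2382619*(-1043 + 80) = 2382619*(-963) = -2294462097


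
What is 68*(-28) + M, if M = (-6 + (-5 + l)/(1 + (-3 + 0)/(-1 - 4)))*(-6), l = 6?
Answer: -7487/4 ≈ -1871.8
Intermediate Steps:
M = 129/4 (M = (-6 + (-5 + 6)/(1 + (-3 + 0)/(-1 - 4)))*(-6) = (-6 + 1/(1 - 3/(-5)))*(-6) = (-6 + 1/(1 - 3*(-1/5)))*(-6) = (-6 + 1/(1 + 3/5))*(-6) = (-6 + 1/(8/5))*(-6) = (-6 + 1*(5/8))*(-6) = (-6 + 5/8)*(-6) = -43/8*(-6) = 129/4 ≈ 32.250)
68*(-28) + M = 68*(-28) + 129/4 = -1904 + 129/4 = -7487/4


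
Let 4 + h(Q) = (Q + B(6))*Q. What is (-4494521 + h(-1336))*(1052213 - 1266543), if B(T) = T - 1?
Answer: 582186507970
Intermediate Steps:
B(T) = -1 + T
h(Q) = -4 + Q*(5 + Q) (h(Q) = -4 + (Q + (-1 + 6))*Q = -4 + (Q + 5)*Q = -4 + (5 + Q)*Q = -4 + Q*(5 + Q))
(-4494521 + h(-1336))*(1052213 - 1266543) = (-4494521 + (-4 + (-1336)² + 5*(-1336)))*(1052213 - 1266543) = (-4494521 + (-4 + 1784896 - 6680))*(-214330) = (-4494521 + 1778212)*(-214330) = -2716309*(-214330) = 582186507970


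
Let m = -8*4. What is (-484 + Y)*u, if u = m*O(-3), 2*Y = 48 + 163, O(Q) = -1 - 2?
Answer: -36336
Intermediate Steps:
O(Q) = -3
m = -32
Y = 211/2 (Y = (48 + 163)/2 = (1/2)*211 = 211/2 ≈ 105.50)
u = 96 (u = -32*(-3) = 96)
(-484 + Y)*u = (-484 + 211/2)*96 = -757/2*96 = -36336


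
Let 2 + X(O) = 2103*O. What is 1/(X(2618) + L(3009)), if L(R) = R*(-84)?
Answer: 1/5252896 ≈ 1.9037e-7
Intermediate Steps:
L(R) = -84*R
X(O) = -2 + 2103*O
1/(X(2618) + L(3009)) = 1/((-2 + 2103*2618) - 84*3009) = 1/((-2 + 5505654) - 252756) = 1/(5505652 - 252756) = 1/5252896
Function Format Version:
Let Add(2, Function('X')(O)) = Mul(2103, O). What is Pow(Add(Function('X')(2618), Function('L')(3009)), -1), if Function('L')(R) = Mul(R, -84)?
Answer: Rational(1, 5252896) ≈ 1.9037e-7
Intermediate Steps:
Function('L')(R) = Mul(-84, R)
Function('X')(O) = Add(-2, Mul(2103, O))
Pow(Add(Function('X')(2618), Function('L')(3009)), -1) = Pow(Add(Add(-2, Mul(2103, 2618)), Mul(-84, 3009)), -1) = Pow(Add(Add(-2, 5505654), -252756), -1) = Pow(Add(5505652, -252756), -1) = Pow(5252896, -1) = Rational(1, 5252896)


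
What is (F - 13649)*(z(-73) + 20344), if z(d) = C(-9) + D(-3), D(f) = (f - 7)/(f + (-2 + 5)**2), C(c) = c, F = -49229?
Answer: -3835558000/3 ≈ -1.2785e+9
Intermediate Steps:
D(f) = (-7 + f)/(9 + f) (D(f) = (-7 + f)/(f + 3**2) = (-7 + f)/(f + 9) = (-7 + f)/(9 + f))
z(d) = -32/3 (z(d) = -9 + (-7 - 3)/(9 - 3) = -9 - 10/6 = -9 + (1/6)*(-10) = -9 - 5/3 = -32/3)
(F - 13649)*(z(-73) + 20344) = (-49229 - 13649)*(-32/3 + 20344) = -62878*61000/3 = -3835558000/3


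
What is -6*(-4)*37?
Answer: 888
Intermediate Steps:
-6*(-4)*37 = 24*37 = 888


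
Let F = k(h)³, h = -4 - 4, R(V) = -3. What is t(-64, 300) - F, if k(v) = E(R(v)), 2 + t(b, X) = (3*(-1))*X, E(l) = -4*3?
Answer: 826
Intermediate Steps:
E(l) = -12
h = -8
t(b, X) = -2 - 3*X (t(b, X) = -2 + (3*(-1))*X = -2 - 3*X)
k(v) = -12
F = -1728 (F = (-12)³ = -1728)
t(-64, 300) - F = (-2 - 3*300) - 1*(-1728) = (-2 - 900) + 1728 = -902 + 1728 = 826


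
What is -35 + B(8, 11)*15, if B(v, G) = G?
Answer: 130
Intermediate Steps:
-35 + B(8, 11)*15 = -35 + 11*15 = -35 + 165 = 130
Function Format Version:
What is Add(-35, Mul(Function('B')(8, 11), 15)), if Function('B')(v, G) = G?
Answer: 130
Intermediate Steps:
Add(-35, Mul(Function('B')(8, 11), 15)) = Add(-35, Mul(11, 15)) = Add(-35, 165) = 130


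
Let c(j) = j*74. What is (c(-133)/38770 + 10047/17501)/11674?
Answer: 54319337/1980242437745 ≈ 2.7431e-5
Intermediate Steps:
c(j) = 74*j
(c(-133)/38770 + 10047/17501)/11674 = ((74*(-133))/38770 + 10047/17501)/11674 = (-9842*1/38770 + 10047*(1/17501))*(1/11674) = (-4921/19385 + 10047/17501)*(1/11674) = (108638674/339256885)*(1/11674) = 54319337/1980242437745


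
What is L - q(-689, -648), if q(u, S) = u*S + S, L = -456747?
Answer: -902571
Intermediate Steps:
q(u, S) = S + S*u (q(u, S) = S*u + S = S + S*u)
L - q(-689, -648) = -456747 - (-648)*(1 - 689) = -456747 - (-648)*(-688) = -456747 - 1*445824 = -456747 - 445824 = -902571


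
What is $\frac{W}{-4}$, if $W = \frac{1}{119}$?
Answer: $- \frac{1}{476} \approx -0.0021008$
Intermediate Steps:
$W = \frac{1}{119} \approx 0.0084034$
$\frac{W}{-4} = \frac{1}{-4} \cdot \frac{1}{119} = \left(- \frac{1}{4}\right) \frac{1}{119} = - \frac{1}{476}$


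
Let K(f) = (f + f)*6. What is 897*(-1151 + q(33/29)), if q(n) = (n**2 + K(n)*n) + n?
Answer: -854730669/841 ≈ -1.0163e+6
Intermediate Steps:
K(f) = 12*f (K(f) = (2*f)*6 = 12*f)
q(n) = n + 13*n**2 (q(n) = (n**2 + (12*n)*n) + n = (n**2 + 12*n**2) + n = 13*n**2 + n = n + 13*n**2)
897*(-1151 + q(33/29)) = 897*(-1151 + (33/29)*(1 + 13*(33/29))) = 897*(-1151 + (33*(1/29))*(1 + 13*(33*(1/29)))) = 897*(-1151 + 33*(1 + 13*(33/29))/29) = 897*(-1151 + 33*(1 + 429/29)/29) = 897*(-1151 + (33/29)*(458/29)) = 897*(-1151 + 15114/841) = 897*(-952877/841) = -854730669/841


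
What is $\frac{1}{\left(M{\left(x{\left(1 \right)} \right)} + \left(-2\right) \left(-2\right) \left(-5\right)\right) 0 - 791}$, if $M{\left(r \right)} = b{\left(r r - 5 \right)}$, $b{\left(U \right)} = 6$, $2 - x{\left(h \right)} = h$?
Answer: $- \frac{1}{791} \approx -0.0012642$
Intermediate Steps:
$x{\left(h \right)} = 2 - h$
$M{\left(r \right)} = 6$
$\frac{1}{\left(M{\left(x{\left(1 \right)} \right)} + \left(-2\right) \left(-2\right) \left(-5\right)\right) 0 - 791} = \frac{1}{\left(6 + \left(-2\right) \left(-2\right) \left(-5\right)\right) 0 - 791} = \frac{1}{\left(6 + 4 \left(-5\right)\right) 0 - 791} = \frac{1}{\left(6 - 20\right) 0 - 791} = \frac{1}{\left(-14\right) 0 - 791} = \frac{1}{0 - 791} = \frac{1}{-791} = - \frac{1}{791}$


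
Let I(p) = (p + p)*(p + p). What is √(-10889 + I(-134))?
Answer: √60935 ≈ 246.85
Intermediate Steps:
I(p) = 4*p² (I(p) = (2*p)*(2*p) = 4*p²)
√(-10889 + I(-134)) = √(-10889 + 4*(-134)²) = √(-10889 + 4*17956) = √(-10889 + 71824) = √60935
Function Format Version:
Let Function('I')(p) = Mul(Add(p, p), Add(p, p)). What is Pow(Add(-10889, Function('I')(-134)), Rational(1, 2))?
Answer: Pow(60935, Rational(1, 2)) ≈ 246.85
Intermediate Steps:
Function('I')(p) = Mul(4, Pow(p, 2)) (Function('I')(p) = Mul(Mul(2, p), Mul(2, p)) = Mul(4, Pow(p, 2)))
Pow(Add(-10889, Function('I')(-134)), Rational(1, 2)) = Pow(Add(-10889, Mul(4, Pow(-134, 2))), Rational(1, 2)) = Pow(Add(-10889, Mul(4, 17956)), Rational(1, 2)) = Pow(Add(-10889, 71824), Rational(1, 2)) = Pow(60935, Rational(1, 2))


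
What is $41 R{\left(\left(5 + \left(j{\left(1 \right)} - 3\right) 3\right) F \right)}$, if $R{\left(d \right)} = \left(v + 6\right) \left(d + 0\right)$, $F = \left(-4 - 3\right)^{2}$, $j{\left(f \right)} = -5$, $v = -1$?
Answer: $-190855$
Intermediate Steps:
$F = 49$ ($F = \left(-7\right)^{2} = 49$)
$R{\left(d \right)} = 5 d$ ($R{\left(d \right)} = \left(-1 + 6\right) \left(d + 0\right) = 5 d$)
$41 R{\left(\left(5 + \left(j{\left(1 \right)} - 3\right) 3\right) F \right)} = 41 \cdot 5 \left(5 + \left(-5 - 3\right) 3\right) 49 = 41 \cdot 5 \left(5 - 24\right) 49 = 41 \cdot 5 \left(\left(-19\right) 49\right) = 41 \cdot 5 \left(-931\right) = 41 \left(-4655\right) = -190855$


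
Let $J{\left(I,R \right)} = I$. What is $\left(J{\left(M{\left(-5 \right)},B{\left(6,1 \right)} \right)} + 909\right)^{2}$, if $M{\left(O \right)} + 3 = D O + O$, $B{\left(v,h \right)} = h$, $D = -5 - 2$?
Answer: $876096$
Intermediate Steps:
$D = -7$ ($D = -5 - 2 = -7$)
$M{\left(O \right)} = -3 - 6 O$ ($M{\left(O \right)} = -3 + \left(- 7 O + O\right) = -3 - 6 O$)
$\left(J{\left(M{\left(-5 \right)},B{\left(6,1 \right)} \right)} + 909\right)^{2} = \left(\left(-3 - -30\right) + 909\right)^{2} = \left(\left(-3 + 30\right) + 909\right)^{2} = \left(27 + 909\right)^{2} = 936^{2} = 876096$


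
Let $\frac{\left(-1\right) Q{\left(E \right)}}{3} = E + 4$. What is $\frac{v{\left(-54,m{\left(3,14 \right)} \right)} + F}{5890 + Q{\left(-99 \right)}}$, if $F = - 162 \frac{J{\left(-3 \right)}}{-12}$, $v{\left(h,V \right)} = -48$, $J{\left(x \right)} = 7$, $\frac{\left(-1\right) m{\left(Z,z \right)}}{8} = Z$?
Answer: $\frac{93}{12350} \approx 0.0075304$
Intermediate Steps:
$Q{\left(E \right)} = -12 - 3 E$ ($Q{\left(E \right)} = - 3 \left(E + 4\right) = - 3 \left(4 + E\right) = -12 - 3 E$)
$m{\left(Z,z \right)} = - 8 Z$
$F = \frac{189}{2}$ ($F = - 162 \frac{7}{-12} = - 162 \cdot 7 \left(- \frac{1}{12}\right) = \left(-162\right) \left(- \frac{7}{12}\right) = \frac{189}{2} \approx 94.5$)
$\frac{v{\left(-54,m{\left(3,14 \right)} \right)} + F}{5890 + Q{\left(-99 \right)}} = \frac{-48 + \frac{189}{2}}{5890 - -285} = \frac{93}{2 \left(5890 + \left(-12 + 297\right)\right)} = \frac{93}{2 \left(5890 + 285\right)} = \frac{93}{2 \cdot 6175} = \frac{93}{2} \cdot \frac{1}{6175} = \frac{93}{12350}$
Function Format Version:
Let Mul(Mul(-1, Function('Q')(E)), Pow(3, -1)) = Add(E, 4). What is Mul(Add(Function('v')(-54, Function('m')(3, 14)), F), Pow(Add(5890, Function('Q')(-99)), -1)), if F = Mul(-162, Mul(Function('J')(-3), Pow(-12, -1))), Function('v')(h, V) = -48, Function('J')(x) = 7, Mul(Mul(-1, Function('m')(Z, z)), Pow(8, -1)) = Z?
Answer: Rational(93, 12350) ≈ 0.0075304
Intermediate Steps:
Function('Q')(E) = Add(-12, Mul(-3, E)) (Function('Q')(E) = Mul(-3, Add(E, 4)) = Mul(-3, Add(4, E)) = Add(-12, Mul(-3, E)))
Function('m')(Z, z) = Mul(-8, Z)
F = Rational(189, 2) (F = Mul(-162, Mul(7, Pow(-12, -1))) = Mul(-162, Mul(7, Rational(-1, 12))) = Mul(-162, Rational(-7, 12)) = Rational(189, 2) ≈ 94.500)
Mul(Add(Function('v')(-54, Function('m')(3, 14)), F), Pow(Add(5890, Function('Q')(-99)), -1)) = Mul(Add(-48, Rational(189, 2)), Pow(Add(5890, Add(-12, Mul(-3, -99))), -1)) = Mul(Rational(93, 2), Pow(Add(5890, Add(-12, 297)), -1)) = Mul(Rational(93, 2), Pow(Add(5890, 285), -1)) = Mul(Rational(93, 2), Pow(6175, -1)) = Mul(Rational(93, 2), Rational(1, 6175)) = Rational(93, 12350)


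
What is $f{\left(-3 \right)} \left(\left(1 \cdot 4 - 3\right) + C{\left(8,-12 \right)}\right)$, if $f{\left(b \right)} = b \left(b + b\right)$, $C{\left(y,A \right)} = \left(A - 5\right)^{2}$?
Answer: $5220$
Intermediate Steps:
$C{\left(y,A \right)} = \left(-5 + A\right)^{2}$
$f{\left(b \right)} = 2 b^{2}$ ($f{\left(b \right)} = b 2 b = 2 b^{2}$)
$f{\left(-3 \right)} \left(\left(1 \cdot 4 - 3\right) + C{\left(8,-12 \right)}\right) = 2 \left(-3\right)^{2} \left(\left(1 \cdot 4 - 3\right) + \left(-5 - 12\right)^{2}\right) = 2 \cdot 9 \left(\left(4 - 3\right) + \left(-17\right)^{2}\right) = 18 \left(1 + 289\right) = 18 \cdot 290 = 5220$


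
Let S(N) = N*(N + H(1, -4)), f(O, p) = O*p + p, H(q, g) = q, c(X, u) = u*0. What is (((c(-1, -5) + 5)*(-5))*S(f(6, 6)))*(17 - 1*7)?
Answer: -451500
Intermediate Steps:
c(X, u) = 0
f(O, p) = p + O*p
S(N) = N*(1 + N) (S(N) = N*(N + 1) = N*(1 + N))
(((c(-1, -5) + 5)*(-5))*S(f(6, 6)))*(17 - 1*7) = (((0 + 5)*(-5))*((6*(1 + 6))*(1 + 6*(1 + 6))))*(17 - 1*7) = ((5*(-5))*((6*7)*(1 + 6*7)))*(17 - 7) = -1050*(1 + 42)*10 = -1050*43*10 = -25*1806*10 = -45150*10 = -451500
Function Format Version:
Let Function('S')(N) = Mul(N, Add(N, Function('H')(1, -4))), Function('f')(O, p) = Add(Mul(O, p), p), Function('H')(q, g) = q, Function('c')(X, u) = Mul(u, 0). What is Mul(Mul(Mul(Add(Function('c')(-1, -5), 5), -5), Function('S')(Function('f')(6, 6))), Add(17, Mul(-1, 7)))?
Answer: -451500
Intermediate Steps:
Function('c')(X, u) = 0
Function('f')(O, p) = Add(p, Mul(O, p))
Function('S')(N) = Mul(N, Add(1, N)) (Function('S')(N) = Mul(N, Add(N, 1)) = Mul(N, Add(1, N)))
Mul(Mul(Mul(Add(Function('c')(-1, -5), 5), -5), Function('S')(Function('f')(6, 6))), Add(17, Mul(-1, 7))) = Mul(Mul(Mul(Add(0, 5), -5), Mul(Mul(6, Add(1, 6)), Add(1, Mul(6, Add(1, 6))))), Add(17, Mul(-1, 7))) = Mul(Mul(Mul(5, -5), Mul(Mul(6, 7), Add(1, Mul(6, 7)))), Add(17, -7)) = Mul(Mul(-25, Mul(42, Add(1, 42))), 10) = Mul(Mul(-25, Mul(42, 43)), 10) = Mul(Mul(-25, 1806), 10) = Mul(-45150, 10) = -451500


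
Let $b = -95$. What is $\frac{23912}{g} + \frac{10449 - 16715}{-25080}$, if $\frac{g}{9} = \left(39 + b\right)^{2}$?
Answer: $\frac{82543}{75240} \approx 1.0971$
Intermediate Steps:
$g = 28224$ ($g = 9 \left(39 - 95\right)^{2} = 9 \left(-56\right)^{2} = 9 \cdot 3136 = 28224$)
$\frac{23912}{g} + \frac{10449 - 16715}{-25080} = \frac{23912}{28224} + \frac{10449 - 16715}{-25080} = 23912 \cdot \frac{1}{28224} - - \frac{3133}{12540} = \frac{61}{72} + \frac{3133}{12540} = \frac{82543}{75240}$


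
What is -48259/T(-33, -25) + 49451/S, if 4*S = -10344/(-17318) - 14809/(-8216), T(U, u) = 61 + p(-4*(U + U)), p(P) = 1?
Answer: 864239910006415/10584905546 ≈ 81648.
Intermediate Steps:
T(U, u) = 62 (T(U, u) = 61 + 1 = 62)
S = 170724283/284569376 (S = (-10344/(-17318) - 14809/(-8216))/4 = (-10344*(-1/17318) - 14809*(-1/8216))/4 = (5172/8659 + 14809/8216)/4 = (¼)*(170724283/71142344) = 170724283/284569376 ≈ 0.59994)
-48259/T(-33, -25) + 49451/S = -48259/62 + 49451/(170724283/284569376) = -48259*1/62 + 49451*(284569376/170724283) = -48259/62 + 14072240212576/170724283 = 864239910006415/10584905546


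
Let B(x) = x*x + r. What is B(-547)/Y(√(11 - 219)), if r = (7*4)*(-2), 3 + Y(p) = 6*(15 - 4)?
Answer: 299153/63 ≈ 4748.5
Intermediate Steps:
Y(p) = 63 (Y(p) = -3 + 6*(15 - 4) = -3 + 6*11 = -3 + 66 = 63)
r = -56 (r = 28*(-2) = -56)
B(x) = -56 + x² (B(x) = x*x - 56 = x² - 56 = -56 + x²)
B(-547)/Y(√(11 - 219)) = (-56 + (-547)²)/63 = (-56 + 299209)*(1/63) = 299153*(1/63) = 299153/63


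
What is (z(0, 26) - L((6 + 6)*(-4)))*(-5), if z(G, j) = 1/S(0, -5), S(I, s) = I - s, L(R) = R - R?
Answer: -1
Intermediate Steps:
L(R) = 0
z(G, j) = 1/5 (z(G, j) = 1/(0 - 1*(-5)) = 1/(0 + 5) = 1/5)
(z(0, 26) - L((6 + 6)*(-4)))*(-5) = (1/5 - 1*0)*(-5) = (1/5 + 0)*(-5) = (1/5)*(-5) = -1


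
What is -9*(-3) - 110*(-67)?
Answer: 7397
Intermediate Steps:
-9*(-3) - 110*(-67) = 27 + 7370 = 7397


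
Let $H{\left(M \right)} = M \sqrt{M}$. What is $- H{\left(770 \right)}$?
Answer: $- 770 \sqrt{770} \approx -21367.0$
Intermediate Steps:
$H{\left(M \right)} = M^{\frac{3}{2}}$
$- H{\left(770 \right)} = - 770^{\frac{3}{2}} = - 770 \sqrt{770}$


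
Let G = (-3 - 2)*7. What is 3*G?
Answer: -105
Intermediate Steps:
G = -35 (G = -5*7 = -35)
3*G = 3*(-35) = -105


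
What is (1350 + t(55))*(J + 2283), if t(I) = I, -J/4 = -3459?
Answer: 22647195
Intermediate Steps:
J = 13836 (J = -4*(-3459) = 13836)
(1350 + t(55))*(J + 2283) = (1350 + 55)*(13836 + 2283) = 1405*16119 = 22647195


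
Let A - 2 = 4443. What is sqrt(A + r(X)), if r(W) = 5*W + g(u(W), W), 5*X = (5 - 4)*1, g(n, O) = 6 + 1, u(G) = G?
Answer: sqrt(4453) ≈ 66.731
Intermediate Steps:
A = 4445 (A = 2 + 4443 = 4445)
g(n, O) = 7
X = 1/5 (X = ((5 - 4)*1)/5 = (1*1)/5 = (1/5)*1 = 1/5 ≈ 0.20000)
r(W) = 7 + 5*W (r(W) = 5*W + 7 = 7 + 5*W)
sqrt(A + r(X)) = sqrt(4445 + (7 + 5*(1/5))) = sqrt(4445 + (7 + 1)) = sqrt(4445 + 8) = sqrt(4453)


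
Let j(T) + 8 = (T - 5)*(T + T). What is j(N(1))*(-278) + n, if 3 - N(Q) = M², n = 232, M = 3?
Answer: -34240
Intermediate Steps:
N(Q) = -6 (N(Q) = 3 - 1*3² = 3 - 1*9 = 3 - 9 = -6)
j(T) = -8 + 2*T*(-5 + T) (j(T) = -8 + (T - 5)*(T + T) = -8 + (-5 + T)*(2*T) = -8 + 2*T*(-5 + T))
j(N(1))*(-278) + n = (-8 - 10*(-6) + 2*(-6)²)*(-278) + 232 = (-8 + 60 + 2*36)*(-278) + 232 = (-8 + 60 + 72)*(-278) + 232 = 124*(-278) + 232 = -34472 + 232 = -34240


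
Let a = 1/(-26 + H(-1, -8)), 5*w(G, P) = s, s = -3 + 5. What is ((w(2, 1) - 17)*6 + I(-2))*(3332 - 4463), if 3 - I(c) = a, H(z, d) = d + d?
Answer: 7645937/70 ≈ 1.0923e+5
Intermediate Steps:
H(z, d) = 2*d
s = 2
w(G, P) = ⅖ (w(G, P) = (⅕)*2 = ⅖)
a = -1/42 (a = 1/(-26 + 2*(-8)) = 1/(-26 - 16) = 1/(-42) = -1/42 ≈ -0.023810)
I(c) = 127/42 (I(c) = 3 - 1*(-1/42) = 3 + 1/42 = 127/42)
((w(2, 1) - 17)*6 + I(-2))*(3332 - 4463) = ((⅖ - 17)*6 + 127/42)*(3332 - 4463) = (-83/5*6 + 127/42)*(-1131) = (-498/5 + 127/42)*(-1131) = -20281/210*(-1131) = 7645937/70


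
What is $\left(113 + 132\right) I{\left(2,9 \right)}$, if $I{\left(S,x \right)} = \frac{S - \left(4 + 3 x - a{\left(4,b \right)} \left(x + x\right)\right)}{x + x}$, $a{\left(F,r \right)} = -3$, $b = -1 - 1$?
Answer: $- \frac{20335}{18} \approx -1129.7$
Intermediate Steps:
$b = -2$ ($b = -1 - 1 = -2$)
$I{\left(S,x \right)} = \frac{-4 + S - 9 x}{2 x}$ ($I{\left(S,x \right)} = \frac{S - \left(4 + 3 x + 3 \left(x + x\right)\right)}{x + x} = \frac{S - \left(4 + 3 x + 3 \cdot 2 x\right)}{2 x} = \left(S - \left(4 + 9 x\right)\right) \frac{1}{2 x} = \left(-4 + S - 9 x\right) \frac{1}{2 x} = \frac{-4 + S - 9 x}{2 x}$)
$\left(113 + 132\right) I{\left(2,9 \right)} = \left(113 + 132\right) \frac{-4 + 2 - 81}{2 \cdot 9} = 245 \cdot \frac{1}{2} \cdot \frac{1}{9} \left(-4 + 2 - 81\right) = 245 \cdot \frac{1}{2} \cdot \frac{1}{9} \left(-83\right) = 245 \left(- \frac{83}{18}\right) = - \frac{20335}{18}$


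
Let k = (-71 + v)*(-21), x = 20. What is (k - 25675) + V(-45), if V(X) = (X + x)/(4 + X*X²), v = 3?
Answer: -2209410862/91121 ≈ -24247.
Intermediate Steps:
k = 1428 (k = (-71 + 3)*(-21) = -68*(-21) = 1428)
V(X) = (20 + X)/(4 + X³) (V(X) = (X + 20)/(4 + X*X²) = (20 + X)/(4 + X³))
(k - 25675) + V(-45) = (1428 - 25675) + (20 - 45)/(4 + (-45)³) = -24247 - 25/(4 - 91125) = -24247 - 25/(-91121) = -24247 - 1/91121*(-25) = -24247 + 25/91121 = -2209410862/91121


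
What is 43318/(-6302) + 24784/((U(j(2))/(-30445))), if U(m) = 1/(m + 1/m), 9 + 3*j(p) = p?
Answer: 137899843756201/66171 ≈ 2.0840e+9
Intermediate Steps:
j(p) = -3 + p/3
43318/(-6302) + 24784/((U(j(2))/(-30445))) = 43318/(-6302) + 24784/((((-3 + (⅓)*2)/(1 + (-3 + (⅓)*2)²))/(-30445))) = 43318*(-1/6302) + 24784/((((-3 + ⅔)/(1 + (-3 + ⅔)²))*(-1/30445))) = -21659/3151 + 24784/((-7/(3*(1 + (-7/3)²))*(-1/30445))) = -21659/3151 + 24784/((-7/(3*(1 + 49/9))*(-1/30445))) = -21659/3151 + 24784/((-7/(3*58/9)*(-1/30445))) = -21659/3151 + 24784/((-7/3*9/58*(-1/30445))) = -21659/3151 + 24784/((-21/58*(-1/30445))) = -21659/3151 + 24784/(21/1765810) = -21659/3151 + 24784*(1765810/21) = -21659/3151 + 43763835040/21 = 137899843756201/66171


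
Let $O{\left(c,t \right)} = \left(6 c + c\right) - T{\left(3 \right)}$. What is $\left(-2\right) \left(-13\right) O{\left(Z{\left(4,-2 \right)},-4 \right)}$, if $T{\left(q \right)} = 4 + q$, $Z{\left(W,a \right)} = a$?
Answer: $-546$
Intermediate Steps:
$O{\left(c,t \right)} = -7 + 7 c$ ($O{\left(c,t \right)} = \left(6 c + c\right) - \left(4 + 3\right) = 7 c - 7 = -7 + 7 c$)
$\left(-2\right) \left(-13\right) O{\left(Z{\left(4,-2 \right)},-4 \right)} = \left(-2\right) \left(-13\right) \left(-7 + 7 \left(-2\right)\right) = 26 \left(-7 - 14\right) = 26 \left(-21\right) = -546$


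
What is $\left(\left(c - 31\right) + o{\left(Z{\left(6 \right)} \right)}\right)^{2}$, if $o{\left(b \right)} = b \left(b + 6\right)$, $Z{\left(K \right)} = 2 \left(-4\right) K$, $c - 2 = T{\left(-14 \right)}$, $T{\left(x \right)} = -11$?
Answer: $3904576$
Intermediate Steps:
$c = -9$ ($c = 2 - 11 = -9$)
$Z{\left(K \right)} = - 8 K$
$o{\left(b \right)} = b \left(6 + b\right)$
$\left(\left(c - 31\right) + o{\left(Z{\left(6 \right)} \right)}\right)^{2} = \left(\left(-9 - 31\right) + \left(-8\right) 6 \left(6 - 48\right)\right)^{2} = \left(-40 - 48 \left(6 - 48\right)\right)^{2} = \left(-40 - -2016\right)^{2} = \left(-40 + 2016\right)^{2} = 1976^{2} = 3904576$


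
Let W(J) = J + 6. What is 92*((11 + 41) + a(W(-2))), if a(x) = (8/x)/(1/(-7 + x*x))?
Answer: 6440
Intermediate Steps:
W(J) = 6 + J
a(x) = 8*(-7 + x²)/x (a(x) = (8/x)/(1/(-7 + x²)) = (8/x)*(-7 + x²) = 8*(-7 + x²)/x)
92*((11 + 41) + a(W(-2))) = 92*((11 + 41) + (-56/(6 - 2) + 8*(6 - 2))) = 92*(52 + (-56/4 + 8*4)) = 92*(52 + (-56*¼ + 32)) = 92*(52 + (-14 + 32)) = 92*(52 + 18) = 92*70 = 6440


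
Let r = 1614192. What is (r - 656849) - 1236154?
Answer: -278811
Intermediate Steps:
(r - 656849) - 1236154 = (1614192 - 656849) - 1236154 = 957343 - 1236154 = -278811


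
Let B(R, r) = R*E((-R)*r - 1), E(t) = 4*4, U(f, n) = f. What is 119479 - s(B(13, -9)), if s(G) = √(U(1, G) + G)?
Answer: 119479 - √209 ≈ 1.1946e+5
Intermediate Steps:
E(t) = 16
B(R, r) = 16*R (B(R, r) = R*16 = 16*R)
s(G) = √(1 + G)
119479 - s(B(13, -9)) = 119479 - √(1 + 16*13) = 119479 - √(1 + 208) = 119479 - √209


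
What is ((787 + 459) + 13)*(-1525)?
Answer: -1919975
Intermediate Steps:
((787 + 459) + 13)*(-1525) = (1246 + 13)*(-1525) = 1259*(-1525) = -1919975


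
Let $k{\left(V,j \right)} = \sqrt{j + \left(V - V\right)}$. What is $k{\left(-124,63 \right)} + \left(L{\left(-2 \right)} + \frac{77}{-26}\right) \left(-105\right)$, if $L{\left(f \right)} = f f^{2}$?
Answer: $\frac{29925}{26} + 3 \sqrt{7} \approx 1158.9$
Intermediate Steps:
$L{\left(f \right)} = f^{3}$
$k{\left(V,j \right)} = \sqrt{j}$ ($k{\left(V,j \right)} = \sqrt{j + 0} = \sqrt{j}$)
$k{\left(-124,63 \right)} + \left(L{\left(-2 \right)} + \frac{77}{-26}\right) \left(-105\right) = \sqrt{63} + \left(\left(-2\right)^{3} + \frac{77}{-26}\right) \left(-105\right) = 3 \sqrt{7} + \left(-8 + 77 \left(- \frac{1}{26}\right)\right) \left(-105\right) = 3 \sqrt{7} + \left(-8 - \frac{77}{26}\right) \left(-105\right) = 3 \sqrt{7} - - \frac{29925}{26} = 3 \sqrt{7} + \frac{29925}{26} = \frac{29925}{26} + 3 \sqrt{7}$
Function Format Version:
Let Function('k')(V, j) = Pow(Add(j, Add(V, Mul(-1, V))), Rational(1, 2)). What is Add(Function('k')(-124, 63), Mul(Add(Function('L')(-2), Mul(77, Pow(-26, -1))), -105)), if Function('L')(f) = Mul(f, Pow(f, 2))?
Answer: Add(Rational(29925, 26), Mul(3, Pow(7, Rational(1, 2)))) ≈ 1158.9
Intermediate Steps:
Function('L')(f) = Pow(f, 3)
Function('k')(V, j) = Pow(j, Rational(1, 2)) (Function('k')(V, j) = Pow(Add(j, 0), Rational(1, 2)) = Pow(j, Rational(1, 2)))
Add(Function('k')(-124, 63), Mul(Add(Function('L')(-2), Mul(77, Pow(-26, -1))), -105)) = Add(Pow(63, Rational(1, 2)), Mul(Add(Pow(-2, 3), Mul(77, Pow(-26, -1))), -105)) = Add(Mul(3, Pow(7, Rational(1, 2))), Mul(Add(-8, Mul(77, Rational(-1, 26))), -105)) = Add(Mul(3, Pow(7, Rational(1, 2))), Mul(Add(-8, Rational(-77, 26)), -105)) = Add(Mul(3, Pow(7, Rational(1, 2))), Mul(Rational(-285, 26), -105)) = Add(Mul(3, Pow(7, Rational(1, 2))), Rational(29925, 26)) = Add(Rational(29925, 26), Mul(3, Pow(7, Rational(1, 2))))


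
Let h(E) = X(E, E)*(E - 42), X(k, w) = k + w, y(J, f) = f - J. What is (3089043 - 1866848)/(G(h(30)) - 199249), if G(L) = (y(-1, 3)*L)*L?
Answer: 1222195/1874351 ≈ 0.65206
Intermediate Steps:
h(E) = 2*E*(-42 + E) (h(E) = (E + E)*(E - 42) = (2*E)*(-42 + E) = 2*E*(-42 + E))
G(L) = 4*L² (G(L) = ((3 - 1*(-1))*L)*L = ((3 + 1)*L)*L = (4*L)*L = 4*L²)
(3089043 - 1866848)/(G(h(30)) - 199249) = (3089043 - 1866848)/(4*(2*30*(-42 + 30))² - 199249) = 1222195/(4*(2*30*(-12))² - 199249) = 1222195/(4*(-720)² - 199249) = 1222195/(4*518400 - 199249) = 1222195/(2073600 - 199249) = 1222195/1874351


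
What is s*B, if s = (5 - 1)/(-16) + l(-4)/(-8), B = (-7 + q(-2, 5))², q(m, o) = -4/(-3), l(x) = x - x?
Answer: -289/36 ≈ -8.0278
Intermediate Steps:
l(x) = 0
q(m, o) = 4/3 (q(m, o) = -4*(-⅓) = 4/3)
B = 289/9 (B = (-7 + 4/3)² = (-17/3)² = 289/9 ≈ 32.111)
s = -¼ (s = (5 - 1)/(-16) + 0/(-8) = 4*(-1/16) + 0*(-⅛) = -¼ + 0 = -¼ ≈ -0.25000)
s*B = -¼*289/9 = -289/36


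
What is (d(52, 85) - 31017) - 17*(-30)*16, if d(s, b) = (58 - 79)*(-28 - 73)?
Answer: -20736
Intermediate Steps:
d(s, b) = 2121 (d(s, b) = -21*(-101) = 2121)
(d(52, 85) - 31017) - 17*(-30)*16 = (2121 - 31017) - 17*(-30)*16 = -28896 + 510*16 = -28896 + 8160 = -20736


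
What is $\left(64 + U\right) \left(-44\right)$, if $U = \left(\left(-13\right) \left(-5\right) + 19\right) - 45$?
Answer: $-4532$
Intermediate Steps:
$U = 39$ ($U = \left(65 + 19\right) - 45 = 84 - 45 = 39$)
$\left(64 + U\right) \left(-44\right) = \left(64 + 39\right) \left(-44\right) = 103 \left(-44\right) = -4532$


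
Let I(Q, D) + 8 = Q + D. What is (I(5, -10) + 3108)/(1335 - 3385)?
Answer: -619/410 ≈ -1.5098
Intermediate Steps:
I(Q, D) = -8 + D + Q (I(Q, D) = -8 + (Q + D) = -8 + (D + Q) = -8 + D + Q)
(I(5, -10) + 3108)/(1335 - 3385) = ((-8 - 10 + 5) + 3108)/(1335 - 3385) = (-13 + 3108)/(-2050) = 3095*(-1/2050) = -619/410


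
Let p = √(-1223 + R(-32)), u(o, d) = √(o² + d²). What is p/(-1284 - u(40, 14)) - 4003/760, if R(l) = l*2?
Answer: -4003/760 - 963*I*√143/411715 + 3*I*√64207/823430 ≈ -5.2671 - 0.027047*I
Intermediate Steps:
R(l) = 2*l
u(o, d) = √(d² + o²)
p = 3*I*√143 (p = √(-1223 + 2*(-32)) = √(-1223 - 64) = √(-1287) = 3*I*√143 ≈ 35.875*I)
p/(-1284 - u(40, 14)) - 4003/760 = (3*I*√143)/(-1284 - √(14² + 40²)) - 4003/760 = (3*I*√143)/(-1284 - √(196 + 1600)) - 4003*1/760 = (3*I*√143)/(-1284 - √1796) - 4003/760 = (3*I*√143)/(-1284 - 2*√449) - 4003/760 = 3*I*√143/(-1284 - 2*√449) - 4003/760 = -4003/760 + 3*I*√143/(-1284 - 2*√449)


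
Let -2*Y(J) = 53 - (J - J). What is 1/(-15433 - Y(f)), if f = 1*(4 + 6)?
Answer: -2/30813 ≈ -6.4908e-5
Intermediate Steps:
f = 10 (f = 1*10 = 10)
Y(J) = -53/2 (Y(J) = -(53 - (J - J))/2 = -(53 - 1*0)/2 = -(53 + 0)/2 = -½*53 = -53/2)
1/(-15433 - Y(f)) = 1/(-15433 - 1*(-53/2)) = 1/(-15433 + 53/2) = 1/(-30813/2) = -2/30813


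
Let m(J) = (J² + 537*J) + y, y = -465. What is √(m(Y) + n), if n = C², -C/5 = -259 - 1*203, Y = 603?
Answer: √6023055 ≈ 2454.2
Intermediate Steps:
m(J) = -465 + J² + 537*J (m(J) = (J² + 537*J) - 465 = -465 + J² + 537*J)
C = 2310 (C = -5*(-259 - 1*203) = -5*(-259 - 203) = -5*(-462) = 2310)
n = 5336100 (n = 2310² = 5336100)
√(m(Y) + n) = √((-465 + 603² + 537*603) + 5336100) = √((-465 + 363609 + 323811) + 5336100) = √(686955 + 5336100) = √6023055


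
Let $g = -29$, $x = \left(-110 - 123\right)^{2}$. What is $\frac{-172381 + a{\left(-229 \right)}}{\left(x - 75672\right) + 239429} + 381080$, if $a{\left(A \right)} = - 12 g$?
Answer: $\frac{83092797647}{218046} \approx 3.8108 \cdot 10^{5}$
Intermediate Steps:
$x = 54289$ ($x = \left(-233\right)^{2} = 54289$)
$a{\left(A \right)} = 348$ ($a{\left(A \right)} = \left(-12\right) \left(-29\right) = 348$)
$\frac{-172381 + a{\left(-229 \right)}}{\left(x - 75672\right) + 239429} + 381080 = \frac{-172381 + 348}{\left(54289 - 75672\right) + 239429} + 381080 = - \frac{172033}{-21383 + 239429} + 381080 = - \frac{172033}{218046} + 381080 = \frac{83092797647}{218046}$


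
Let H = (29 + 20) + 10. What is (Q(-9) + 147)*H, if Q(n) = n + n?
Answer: 7611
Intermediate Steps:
Q(n) = 2*n
H = 59 (H = 49 + 10 = 59)
(Q(-9) + 147)*H = (2*(-9) + 147)*59 = (-18 + 147)*59 = 129*59 = 7611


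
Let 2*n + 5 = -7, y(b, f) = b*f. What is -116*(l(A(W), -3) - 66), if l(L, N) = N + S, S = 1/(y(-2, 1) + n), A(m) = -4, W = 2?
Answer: 16037/2 ≈ 8018.5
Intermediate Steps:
n = -6 (n = -5/2 + (½)*(-7) = -5/2 - 7/2 = -6)
S = -⅛ (S = 1/(-2*1 - 6) = 1/(-2 - 6) = 1/(-8) = -⅛ ≈ -0.12500)
l(L, N) = -⅛ + N (l(L, N) = N - ⅛ = -⅛ + N)
-116*(l(A(W), -3) - 66) = -116*((-⅛ - 3) - 66) = -116*(-25/8 - 66) = -116*(-553/8) = 16037/2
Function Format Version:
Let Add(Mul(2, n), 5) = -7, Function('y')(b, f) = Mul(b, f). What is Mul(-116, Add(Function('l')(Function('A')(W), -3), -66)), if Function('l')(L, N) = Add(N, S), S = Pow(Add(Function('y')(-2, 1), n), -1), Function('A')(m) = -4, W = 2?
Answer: Rational(16037, 2) ≈ 8018.5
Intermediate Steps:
n = -6 (n = Add(Rational(-5, 2), Mul(Rational(1, 2), -7)) = Add(Rational(-5, 2), Rational(-7, 2)) = -6)
S = Rational(-1, 8) (S = Pow(Add(Mul(-2, 1), -6), -1) = Pow(Add(-2, -6), -1) = Pow(-8, -1) = Rational(-1, 8) ≈ -0.12500)
Function('l')(L, N) = Add(Rational(-1, 8), N) (Function('l')(L, N) = Add(N, Rational(-1, 8)) = Add(Rational(-1, 8), N))
Mul(-116, Add(Function('l')(Function('A')(W), -3), -66)) = Mul(-116, Add(Add(Rational(-1, 8), -3), -66)) = Mul(-116, Add(Rational(-25, 8), -66)) = Mul(-116, Rational(-553, 8)) = Rational(16037, 2)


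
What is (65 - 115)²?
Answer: 2500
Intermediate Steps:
(65 - 115)² = (-50)² = 2500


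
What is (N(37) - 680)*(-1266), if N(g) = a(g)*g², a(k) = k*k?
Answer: -2371826946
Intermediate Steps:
a(k) = k²
N(g) = g⁴ (N(g) = g²*g² = g⁴)
(N(37) - 680)*(-1266) = (37⁴ - 680)*(-1266) = (1874161 - 680)*(-1266) = 1873481*(-1266) = -2371826946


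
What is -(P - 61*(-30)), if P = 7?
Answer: -1837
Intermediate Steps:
-(P - 61*(-30)) = -(7 - 61*(-30)) = -(7 + 1830) = -1*1837 = -1837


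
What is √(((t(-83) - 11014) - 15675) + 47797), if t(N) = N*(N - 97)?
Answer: 4*√2253 ≈ 189.86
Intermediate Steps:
t(N) = N*(-97 + N)
√(((t(-83) - 11014) - 15675) + 47797) = √(((-83*(-97 - 83) - 11014) - 15675) + 47797) = √(((-83*(-180) - 11014) - 15675) + 47797) = √(((14940 - 11014) - 15675) + 47797) = √((3926 - 15675) + 47797) = √(-11749 + 47797) = √36048 = 4*√2253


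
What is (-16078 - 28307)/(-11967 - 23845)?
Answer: 44385/35812 ≈ 1.2394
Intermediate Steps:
(-16078 - 28307)/(-11967 - 23845) = -44385/(-35812) = -44385*(-1/35812) = 44385/35812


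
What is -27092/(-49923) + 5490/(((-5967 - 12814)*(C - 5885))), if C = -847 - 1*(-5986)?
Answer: 189924978431/349726240899 ≈ 0.54307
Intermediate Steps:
C = 5139 (C = -847 + 5986 = 5139)
-27092/(-49923) + 5490/(((-5967 - 12814)*(C - 5885))) = -27092/(-49923) + 5490/(((-5967 - 12814)*(5139 - 5885))) = -27092*(-1/49923) + 5490/((-18781*(-746))) = 27092/49923 + 5490/14010626 = 27092/49923 + 5490*(1/14010626) = 27092/49923 + 2745/7005313 = 189924978431/349726240899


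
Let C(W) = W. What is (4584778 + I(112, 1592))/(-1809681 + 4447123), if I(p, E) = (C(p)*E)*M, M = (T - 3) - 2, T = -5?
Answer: 1400869/1318721 ≈ 1.0623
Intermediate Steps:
M = -10 (M = (-5 - 3) - 2 = -8 - 2 = -10)
I(p, E) = -10*E*p (I(p, E) = (p*E)*(-10) = (E*p)*(-10) = -10*E*p)
(4584778 + I(112, 1592))/(-1809681 + 4447123) = (4584778 - 10*1592*112)/(-1809681 + 4447123) = (4584778 - 1783040)/2637442 = 2801738*(1/2637442) = 1400869/1318721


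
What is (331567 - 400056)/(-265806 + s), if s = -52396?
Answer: 68489/318202 ≈ 0.21524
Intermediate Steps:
(331567 - 400056)/(-265806 + s) = (331567 - 400056)/(-265806 - 52396) = -68489/(-318202) = -68489*(-1/318202) = 68489/318202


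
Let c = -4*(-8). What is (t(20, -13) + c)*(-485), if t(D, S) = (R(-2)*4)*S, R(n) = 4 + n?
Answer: 34920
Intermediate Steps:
c = 32
t(D, S) = 8*S (t(D, S) = ((4 - 2)*4)*S = (2*4)*S = 8*S)
(t(20, -13) + c)*(-485) = (8*(-13) + 32)*(-485) = (-104 + 32)*(-485) = -72*(-485) = 34920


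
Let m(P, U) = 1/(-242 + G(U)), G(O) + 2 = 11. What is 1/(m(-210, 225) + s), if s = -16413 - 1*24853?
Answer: -233/9614979 ≈ -2.4233e-5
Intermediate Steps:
G(O) = 9 (G(O) = -2 + 11 = 9)
s = -41266 (s = -16413 - 24853 = -41266)
m(P, U) = -1/233 (m(P, U) = 1/(-242 + 9) = 1/(-233) = -1/233)
1/(m(-210, 225) + s) = 1/(-1/233 - 41266) = 1/(-9614979/233) = -233/9614979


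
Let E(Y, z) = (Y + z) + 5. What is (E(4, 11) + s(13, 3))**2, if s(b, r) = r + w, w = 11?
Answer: 1156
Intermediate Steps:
E(Y, z) = 5 + Y + z
s(b, r) = 11 + r (s(b, r) = r + 11 = 11 + r)
(E(4, 11) + s(13, 3))**2 = ((5 + 4 + 11) + (11 + 3))**2 = (20 + 14)**2 = 34**2 = 1156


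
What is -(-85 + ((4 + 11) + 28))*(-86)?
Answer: -3612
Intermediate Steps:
-(-85 + ((4 + 11) + 28))*(-86) = -(-85 + (15 + 28))*(-86) = -(-85 + 43)*(-86) = -(-42)*(-86) = -1*3612 = -3612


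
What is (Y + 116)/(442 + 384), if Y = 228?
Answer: 172/413 ≈ 0.41646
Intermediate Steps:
(Y + 116)/(442 + 384) = (228 + 116)/(442 + 384) = 344/826 = 344*(1/826) = 172/413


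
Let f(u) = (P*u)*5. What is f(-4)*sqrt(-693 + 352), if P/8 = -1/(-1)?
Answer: -160*I*sqrt(341) ≈ -2954.6*I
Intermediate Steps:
P = 8 (P = 8*(-1/(-1)) = 8*(-1*(-1)) = 8*1 = 8)
f(u) = 40*u (f(u) = (8*u)*5 = 40*u)
f(-4)*sqrt(-693 + 352) = (40*(-4))*sqrt(-693 + 352) = -160*I*sqrt(341)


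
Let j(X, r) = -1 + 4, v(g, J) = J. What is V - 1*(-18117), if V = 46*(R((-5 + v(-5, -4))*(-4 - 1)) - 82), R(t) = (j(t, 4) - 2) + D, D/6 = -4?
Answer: 13287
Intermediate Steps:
j(X, r) = 3
D = -24 (D = 6*(-4) = -24)
R(t) = -23 (R(t) = (3 - 2) - 24 = 1 - 24 = -23)
V = -4830 (V = 46*(-23 - 82) = 46*(-105) = -4830)
V - 1*(-18117) = -4830 - 1*(-18117) = -4830 + 18117 = 13287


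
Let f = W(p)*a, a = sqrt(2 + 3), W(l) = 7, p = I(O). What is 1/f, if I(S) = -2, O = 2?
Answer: sqrt(5)/35 ≈ 0.063888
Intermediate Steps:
p = -2
a = sqrt(5) ≈ 2.2361
f = 7*sqrt(5) ≈ 15.652
1/f = 1/(7*sqrt(5)) = sqrt(5)/35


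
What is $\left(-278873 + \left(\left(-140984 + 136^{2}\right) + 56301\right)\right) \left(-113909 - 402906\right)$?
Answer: $178332183900$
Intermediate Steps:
$\left(-278873 + \left(\left(-140984 + 136^{2}\right) + 56301\right)\right) \left(-113909 - 402906\right) = \left(-278873 + \left(\left(-140984 + 18496\right) + 56301\right)\right) \left(-516815\right) = \left(-278873 + \left(-122488 + 56301\right)\right) \left(-516815\right) = \left(-278873 - 66187\right) \left(-516815\right) = \left(-345060\right) \left(-516815\right) = 178332183900$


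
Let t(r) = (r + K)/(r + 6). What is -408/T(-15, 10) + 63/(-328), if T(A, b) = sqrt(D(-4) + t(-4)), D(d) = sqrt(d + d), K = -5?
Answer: -63/328 - 408*sqrt(2)/sqrt(-9 + 4*I*sqrt(2)) ≈ -49.196 + 170.05*I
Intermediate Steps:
t(r) = (-5 + r)/(6 + r) (t(r) = (r - 5)/(r + 6) = (-5 + r)/(6 + r))
D(d) = sqrt(2)*sqrt(d) (D(d) = sqrt(2*d) = sqrt(2)*sqrt(d))
T(A, b) = sqrt(-9/2 + 2*I*sqrt(2)) (T(A, b) = sqrt(sqrt(2)*sqrt(-4) + (-5 - 4)/(6 - 4)) = sqrt(sqrt(2)*(2*I) - 9/2) = sqrt(2*I*sqrt(2) + (1/2)*(-9)) = sqrt(2*I*sqrt(2) - 9/2) = sqrt(-9/2 + 2*I*sqrt(2)))
-408/T(-15, 10) + 63/(-328) = -408*2/sqrt(-18 + 8*I*sqrt(2)) + 63/(-328) = -816/sqrt(-18 + 8*I*sqrt(2)) + 63*(-1/328) = -816/sqrt(-18 + 8*I*sqrt(2)) - 63/328 = -63/328 - 816/sqrt(-18 + 8*I*sqrt(2))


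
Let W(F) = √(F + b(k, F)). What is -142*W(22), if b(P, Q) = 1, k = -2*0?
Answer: -142*√23 ≈ -681.01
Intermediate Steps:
k = 0
W(F) = √(1 + F) (W(F) = √(F + 1) = √(1 + F))
-142*W(22) = -142*√(1 + 22) = -142*√23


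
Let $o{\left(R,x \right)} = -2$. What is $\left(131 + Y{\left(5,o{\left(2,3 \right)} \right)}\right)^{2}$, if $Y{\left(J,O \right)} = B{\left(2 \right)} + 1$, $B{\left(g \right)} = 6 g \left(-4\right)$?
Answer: $7056$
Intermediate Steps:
$B{\left(g \right)} = - 24 g$
$Y{\left(J,O \right)} = -47$ ($Y{\left(J,O \right)} = \left(-24\right) 2 + 1 = -48 + 1 = -47$)
$\left(131 + Y{\left(5,o{\left(2,3 \right)} \right)}\right)^{2} = \left(131 - 47\right)^{2} = 84^{2} = 7056$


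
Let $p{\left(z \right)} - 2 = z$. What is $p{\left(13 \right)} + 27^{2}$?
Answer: $744$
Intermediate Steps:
$p{\left(z \right)} = 2 + z$
$p{\left(13 \right)} + 27^{2} = \left(2 + 13\right) + 27^{2} = 15 + 729 = 744$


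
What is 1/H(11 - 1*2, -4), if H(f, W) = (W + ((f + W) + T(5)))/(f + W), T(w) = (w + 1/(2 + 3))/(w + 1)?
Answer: 75/28 ≈ 2.6786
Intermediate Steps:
T(w) = (1/5 + w)/(1 + w) (T(w) = (w + 1/5)/(1 + w) = (1/5 + w)/(1 + w))
H(f, W) = (13/15 + f + 2*W)/(W + f) (H(f, W) = (W + ((f + W) + (1/5 + 5)/(1 + 5)))/(f + W) = (W + ((W + f) + (26/5)/6))/(W + f) = (W + ((W + f) + (1/6)*(26/5)))/(W + f) = (W + ((W + f) + 13/15))/(W + f) = (W + (13/15 + W + f))/(W + f) = (13/15 + f + 2*W)/(W + f))
1/H(11 - 1*2, -4) = 1/((13/15 + (11 - 1*2) + 2*(-4))/(-4 + (11 - 1*2))) = 1/((13/15 + (11 - 2) - 8)/(-4 + (11 - 2))) = 1/((13/15 + 9 - 8)/(-4 + 9)) = 1/((28/15)/5) = 1/((1/5)*(28/15)) = 1/(28/75) = 75/28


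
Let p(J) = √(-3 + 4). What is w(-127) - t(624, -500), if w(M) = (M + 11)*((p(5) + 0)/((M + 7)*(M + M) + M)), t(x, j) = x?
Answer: -18940388/30353 ≈ -624.00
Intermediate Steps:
p(J) = 1 (p(J) = √1 = 1)
w(M) = (11 + M)/(M + 2*M*(7 + M)) (w(M) = (M + 11)*((1 + 0)/((M + 7)*(M + M) + M)) = (11 + M)*(1/((7 + M)*(2*M) + M)) = (11 + M)*(1/(2*M*(7 + M) + M)) = (11 + M)*(1/(M + 2*M*(7 + M))) = (11 + M)/(M + 2*M*(7 + M)))
w(-127) - t(624, -500) = (11 - 127)/((-127)*(15 + 2*(-127))) - 1*624 = -1/127*(-116)/(15 - 254) - 624 = -1/127*(-116)/(-239) - 624 = -1/127*(-1/239)*(-116) - 624 = -116/30353 - 624 = -18940388/30353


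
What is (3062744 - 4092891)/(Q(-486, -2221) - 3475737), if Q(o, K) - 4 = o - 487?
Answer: 1030147/3476706 ≈ 0.29630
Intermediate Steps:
Q(o, K) = -483 + o (Q(o, K) = 4 + (o - 487) = 4 + (-487 + o) = -483 + o)
(3062744 - 4092891)/(Q(-486, -2221) - 3475737) = (3062744 - 4092891)/((-483 - 486) - 3475737) = -1030147/(-969 - 3475737) = -1030147/(-3476706) = -1030147*(-1/3476706) = 1030147/3476706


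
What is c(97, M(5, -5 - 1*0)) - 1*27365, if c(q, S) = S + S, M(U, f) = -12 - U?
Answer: -27399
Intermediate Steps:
c(q, S) = 2*S
c(97, M(5, -5 - 1*0)) - 1*27365 = 2*(-12 - 1*5) - 1*27365 = 2*(-12 - 5) - 27365 = 2*(-17) - 27365 = -34 - 27365 = -27399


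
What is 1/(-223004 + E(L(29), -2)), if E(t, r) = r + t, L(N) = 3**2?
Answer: -1/222997 ≈ -4.4844e-6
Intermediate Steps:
L(N) = 9
1/(-223004 + E(L(29), -2)) = 1/(-223004 + (-2 + 9)) = 1/(-223004 + 7) = 1/(-222997) = -1/222997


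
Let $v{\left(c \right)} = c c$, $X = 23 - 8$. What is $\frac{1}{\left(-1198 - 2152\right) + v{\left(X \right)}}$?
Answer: $- \frac{1}{3125} \approx -0.00032$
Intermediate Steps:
$X = 15$ ($X = 23 - 8 = 15$)
$v{\left(c \right)} = c^{2}$
$\frac{1}{\left(-1198 - 2152\right) + v{\left(X \right)}} = \frac{1}{\left(-1198 - 2152\right) + 15^{2}} = \frac{1}{-3350 + 225} = \frac{1}{-3125} = - \frac{1}{3125}$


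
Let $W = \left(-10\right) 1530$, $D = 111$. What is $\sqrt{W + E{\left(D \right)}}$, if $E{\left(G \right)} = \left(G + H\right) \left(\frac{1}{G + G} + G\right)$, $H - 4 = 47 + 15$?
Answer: $\frac{\sqrt{23808538}}{74} \approx 65.938$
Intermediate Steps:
$W = -15300$
$H = 66$ ($H = 4 + \left(47 + 15\right) = 4 + 62 = 66$)
$E{\left(G \right)} = \left(66 + G\right) \left(G + \frac{1}{2 G}\right)$ ($E{\left(G \right)} = \left(G + 66\right) \left(\frac{1}{G + G} + G\right) = \left(66 + G\right) \left(\frac{1}{2 G} + G\right) = \left(66 + G\right) \left(G + \frac{1}{2 G}\right)$)
$\sqrt{W + E{\left(D \right)}} = \sqrt{-15300 + \left(\frac{1}{2} + 111^{2} + \frac{33}{111} + 66 \cdot 111\right)} = \sqrt{-15300 + \left(\frac{1}{2} + 12321 + 33 \cdot \frac{1}{111} + 7326\right)} = \sqrt{-15300 + \left(\frac{1}{2} + 12321 + \frac{11}{37} + 7326\right)} = \sqrt{-15300 + \frac{1453937}{74}} = \sqrt{\frac{321737}{74}} = \frac{\sqrt{23808538}}{74}$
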